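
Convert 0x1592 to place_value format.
Convert 0x1592 (hexadecimal) → 1×4096 + 5×256 + 9×16 + 2 = 5522 (decimal)
Convert 5522 (decimal) → 5522 = 5×1000 + 5×100 + 2×10 + 2 → 5 thousands, 5 hundreds, 2 tens, 2 ones (place-value notation)
5 thousands, 5 hundreds, 2 tens, 2 ones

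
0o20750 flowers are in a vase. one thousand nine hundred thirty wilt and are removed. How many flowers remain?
Convert 0o20750 (octal) → 2×4096 + 7×64 + 5×8 = 8680 (decimal)
Convert one thousand nine hundred thirty (English words) → 1×1000 + 9×100 + 30 = 1930 (decimal)
Compute 8680 - 1930 = 6750
6750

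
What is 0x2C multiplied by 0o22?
Convert 0x2C (hexadecimal) → 2×16 + 12 = 44 (decimal)
Convert 0o22 (octal) → 2×8 + 2 = 18 (decimal)
Compute 44 × 18 = 792
792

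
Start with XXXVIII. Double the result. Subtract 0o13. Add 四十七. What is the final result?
Convert XXXVIII (Roman numeral) → 10 + 10 + 10 + 5 + 1 + 1 + 1 = 38 (decimal)
Start: 38
38 × 2 = 76
Convert 0o13 (octal) → 1×8 + 3 = 11 (decimal)
76 - 11 = 65
Convert 四十七 (Chinese numeral) → 4×10 + 7 = 47 (decimal)
65 + 47 = 112
112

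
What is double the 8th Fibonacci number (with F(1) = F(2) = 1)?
The 8th Fibonacci number (with F(1) = F(2) = 1): 1, 1, 2, 3, 5, 8, 13, 21 → 21
Compute 21 × 2 = 42
42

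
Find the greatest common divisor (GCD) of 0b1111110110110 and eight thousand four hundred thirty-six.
Convert 0b1111110110110 (binary) → 4096 + 2048 + 1024 + 512 + 256 + 128 + 32 + 16 + 4 + 2 = 8118 (decimal)
Convert eight thousand four hundred thirty-six (English words) → 8×1000 + 4×100 + 36 = 8436 (decimal)
Compute gcd(8118, 8436) = 6
6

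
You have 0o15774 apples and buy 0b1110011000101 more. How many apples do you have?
Convert 0o15774 (octal) → 1×4096 + 5×512 + 7×64 + 7×8 + 4 = 7164 (decimal)
Convert 0b1110011000101 (binary) → 4096 + 2048 + 1024 + 128 + 64 + 4 + 1 = 7365 (decimal)
Compute 7164 + 7365 = 14529
14529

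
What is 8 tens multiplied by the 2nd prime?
Convert 8 tens (place-value notation) → 8×10 = 80 (decimal)
Convert the 2nd prime (prime index) → 3 (decimal)
Compute 80 × 3 = 240
240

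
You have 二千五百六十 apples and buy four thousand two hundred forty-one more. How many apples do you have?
Convert 二千五百六十 (Chinese numeral) → 2×1000 + 5×100 + 6×10 = 2560 (decimal)
Convert four thousand two hundred forty-one (English words) → 4×1000 + 2×100 + 41 = 4241 (decimal)
Compute 2560 + 4241 = 6801
6801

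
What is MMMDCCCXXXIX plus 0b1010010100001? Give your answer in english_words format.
Convert MMMDCCCXXXIX (Roman numeral) → 1000 + 1000 + 1000 + 500 + 100 + 100 + 100 + 10 + 10 + 10 + 9 = 3839 (decimal)
Convert 0b1010010100001 (binary) → 4096 + 1024 + 128 + 32 + 1 = 5281 (decimal)
Compute 3839 + 5281 = 9120
Convert 9120 (decimal) → 9120 = 9×1000 + 1×100 + 20 → nine thousand one hundred twenty (English words)
nine thousand one hundred twenty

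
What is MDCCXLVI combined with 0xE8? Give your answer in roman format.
Convert MDCCXLVI (Roman numeral) → 1000 + 500 + 100 + 100 + 40 + 5 + 1 = 1746 (decimal)
Convert 0xE8 (hexadecimal) → 14×16 + 8 = 232 (decimal)
Compute 1746 + 232 = 1978
Convert 1978 (decimal) → 1978 = 1000 + 900 + 50 + 10 + 10 + 5 + 1 + 1 + 1 → MCMLXXVIII (Roman numeral)
MCMLXXVIII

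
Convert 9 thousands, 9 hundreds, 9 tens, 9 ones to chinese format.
Convert 9 thousands, 9 hundreds, 9 tens, 9 ones (place-value notation) → 9×1000 + 9×100 + 9×10 + 9 = 9999 (decimal)
Convert 9999 (decimal) → 9999 = 9×1000 + 9×100 + 9×10 + 9 → 九千九百九十九 (Chinese numeral)
九千九百九十九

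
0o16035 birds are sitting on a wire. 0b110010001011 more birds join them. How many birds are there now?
Convert 0o16035 (octal) → 1×4096 + 6×512 + 3×8 + 5 = 7197 (decimal)
Convert 0b110010001011 (binary) → 2048 + 1024 + 128 + 8 + 2 + 1 = 3211 (decimal)
Compute 7197 + 3211 = 10408
10408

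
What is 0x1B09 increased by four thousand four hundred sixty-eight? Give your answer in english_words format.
Convert 0x1B09 (hexadecimal) → 1×4096 + 11×256 + 9 = 6921 (decimal)
Convert four thousand four hundred sixty-eight (English words) → 4×1000 + 4×100 + 68 = 4468 (decimal)
Compute 6921 + 4468 = 11389
Convert 11389 (decimal) → 11389 = 11×1000 + 3×100 + 89 → eleven thousand three hundred eighty-nine (English words)
eleven thousand three hundred eighty-nine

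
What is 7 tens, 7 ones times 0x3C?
Convert 7 tens, 7 ones (place-value notation) → 7×10 + 7 = 77 (decimal)
Convert 0x3C (hexadecimal) → 3×16 + 12 = 60 (decimal)
Compute 77 × 60 = 4620
4620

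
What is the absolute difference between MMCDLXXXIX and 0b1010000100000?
Convert MMCDLXXXIX (Roman numeral) → 1000 + 1000 + 400 + 50 + 10 + 10 + 10 + 9 = 2489 (decimal)
Convert 0b1010000100000 (binary) → 4096 + 1024 + 32 = 5152 (decimal)
Compute |2489 - 5152| = 2663
2663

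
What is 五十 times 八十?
Convert 五十 (Chinese numeral) → 5×10 = 50 (decimal)
Convert 八十 (Chinese numeral) → 8×10 = 80 (decimal)
Compute 50 × 80 = 4000
4000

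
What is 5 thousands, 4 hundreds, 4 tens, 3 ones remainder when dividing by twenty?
Convert 5 thousands, 4 hundreds, 4 tens, 3 ones (place-value notation) → 5×1000 + 4×100 + 4×10 + 3 = 5443 (decimal)
Convert twenty (English words) → 20 (decimal)
Compute 5443 mod 20 = 3
3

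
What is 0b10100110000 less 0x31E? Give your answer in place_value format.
Convert 0b10100110000 (binary) → 1024 + 256 + 32 + 16 = 1328 (decimal)
Convert 0x31E (hexadecimal) → 3×256 + 1×16 + 14 = 798 (decimal)
Compute 1328 - 798 = 530
Convert 530 (decimal) → 530 = 5×100 + 3×10 → 5 hundreds, 3 tens (place-value notation)
5 hundreds, 3 tens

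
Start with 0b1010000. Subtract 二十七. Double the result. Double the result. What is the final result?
Convert 0b1010000 (binary) → 64 + 16 = 80 (decimal)
Start: 80
Convert 二十七 (Chinese numeral) → 2×10 + 7 = 27 (decimal)
80 - 27 = 53
53 × 2 = 106
106 × 2 = 212
212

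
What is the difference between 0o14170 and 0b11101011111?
Convert 0o14170 (octal) → 1×4096 + 4×512 + 1×64 + 7×8 = 6264 (decimal)
Convert 0b11101011111 (binary) → 1024 + 512 + 256 + 64 + 16 + 8 + 4 + 2 + 1 = 1887 (decimal)
Difference: |6264 - 1887| = 4377
4377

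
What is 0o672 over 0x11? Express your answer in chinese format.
Convert 0o672 (octal) → 6×64 + 7×8 + 2 = 442 (decimal)
Convert 0x11 (hexadecimal) → 1×16 + 1 = 17 (decimal)
Compute 442 ÷ 17 = 26
Convert 26 (decimal) → 26 = 2×10 + 6 → 二十六 (Chinese numeral)
二十六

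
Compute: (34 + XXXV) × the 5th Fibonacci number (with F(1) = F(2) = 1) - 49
Convert XXXV (Roman numeral) → 10 + 10 + 10 + 5 = 35 (decimal)
Convert the 5th Fibonacci number (with F(1) = F(2) = 1) (Fibonacci index) → 1, 1, 2, 3, 5 → 5 (decimal)
Expression in decimal: (34 + 35) × 5 - 49
Parentheses first: 34 + 35 = 69
Multiply: 69 × 5 = 345
Subtract: 345 - 49 = 296
296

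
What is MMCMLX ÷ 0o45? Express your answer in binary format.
Convert MMCMLX (Roman numeral) → 1000 + 1000 + 900 + 50 + 10 = 2960 (decimal)
Convert 0o45 (octal) → 4×8 + 5 = 37 (decimal)
Compute 2960 ÷ 37 = 80
Convert 80 (decimal) → 80 = 64 + 16 → 0b1010000 (binary)
0b1010000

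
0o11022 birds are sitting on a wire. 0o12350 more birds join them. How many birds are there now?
Convert 0o11022 (octal) → 1×4096 + 1×512 + 2×8 + 2 = 4626 (decimal)
Convert 0o12350 (octal) → 1×4096 + 2×512 + 3×64 + 5×8 = 5352 (decimal)
Compute 4626 + 5352 = 9978
9978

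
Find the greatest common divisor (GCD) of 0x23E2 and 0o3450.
Convert 0x23E2 (hexadecimal) → 2×4096 + 3×256 + 14×16 + 2 = 9186 (decimal)
Convert 0o3450 (octal) → 3×512 + 4×64 + 5×8 = 1832 (decimal)
Compute gcd(9186, 1832) = 2
2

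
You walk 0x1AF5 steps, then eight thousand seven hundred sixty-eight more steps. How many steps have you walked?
Convert 0x1AF5 (hexadecimal) → 1×4096 + 10×256 + 15×16 + 5 = 6901 (decimal)
Convert eight thousand seven hundred sixty-eight (English words) → 8×1000 + 7×100 + 68 = 8768 (decimal)
Compute 6901 + 8768 = 15669
15669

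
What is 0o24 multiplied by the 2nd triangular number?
Convert 0o24 (octal) → 2×8 + 4 = 20 (decimal)
Convert the 2nd triangular number (triangular index) → 2×3/2 = 3 (decimal)
Compute 20 × 3 = 60
60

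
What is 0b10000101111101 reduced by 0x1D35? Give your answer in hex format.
Convert 0b10000101111101 (binary) → 8192 + 256 + 64 + 32 + 16 + 8 + 4 + 1 = 8573 (decimal)
Convert 0x1D35 (hexadecimal) → 1×4096 + 13×256 + 3×16 + 5 = 7477 (decimal)
Compute 8573 - 7477 = 1096
Convert 1096 (decimal) → 1096 = 4×256 + 4×16 + 8 → 0x448 (hexadecimal)
0x448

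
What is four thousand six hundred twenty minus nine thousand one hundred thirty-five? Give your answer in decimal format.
Convert four thousand six hundred twenty (English words) → 4×1000 + 6×100 + 20 = 4620 (decimal)
Convert nine thousand one hundred thirty-five (English words) → 9×1000 + 1×100 + 35 = 9135 (decimal)
Compute 4620 - 9135 = -4515
-4515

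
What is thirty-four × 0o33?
Convert thirty-four (English words) → 34 (decimal)
Convert 0o33 (octal) → 3×8 + 3 = 27 (decimal)
Compute 34 × 27 = 918
918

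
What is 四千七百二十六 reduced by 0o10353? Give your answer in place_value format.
Convert 四千七百二十六 (Chinese numeral) → 4×1000 + 7×100 + 2×10 + 6 = 4726 (decimal)
Convert 0o10353 (octal) → 1×4096 + 3×64 + 5×8 + 3 = 4331 (decimal)
Compute 4726 - 4331 = 395
Convert 395 (decimal) → 395 = 3×100 + 9×10 + 5 → 3 hundreds, 9 tens, 5 ones (place-value notation)
3 hundreds, 9 tens, 5 ones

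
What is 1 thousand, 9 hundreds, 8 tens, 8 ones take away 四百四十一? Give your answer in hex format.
Convert 1 thousand, 9 hundreds, 8 tens, 8 ones (place-value notation) → 1×1000 + 9×100 + 8×10 + 8 = 1988 (decimal)
Convert 四百四十一 (Chinese numeral) → 4×100 + 4×10 + 1 = 441 (decimal)
Compute 1988 - 441 = 1547
Convert 1547 (decimal) → 1547 = 6×256 + 11 → 0x60B (hexadecimal)
0x60B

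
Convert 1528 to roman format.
Convert 1528 (decimal) → 1528 = 1000 + 500 + 10 + 10 + 5 + 1 + 1 + 1 → MDXXVIII (Roman numeral)
MDXXVIII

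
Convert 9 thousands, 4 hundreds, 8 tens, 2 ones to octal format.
Convert 9 thousands, 4 hundreds, 8 tens, 2 ones (place-value notation) → 9×1000 + 4×100 + 8×10 + 2 = 9482 (decimal)
Convert 9482 (decimal) → 9482 = 2×4096 + 2×512 + 4×64 + 1×8 + 2 → 0o22412 (octal)
0o22412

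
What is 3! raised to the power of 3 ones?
Convert 3! (factorial) → 6 (decimal)
Convert 3 ones (place-value notation) → 3 (decimal)
Compute 6 ^ 3 = 216
216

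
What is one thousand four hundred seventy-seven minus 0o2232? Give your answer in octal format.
Convert one thousand four hundred seventy-seven (English words) → 1×1000 + 4×100 + 77 = 1477 (decimal)
Convert 0o2232 (octal) → 2×512 + 2×64 + 3×8 + 2 = 1178 (decimal)
Compute 1477 - 1178 = 299
Convert 299 (decimal) → 299 = 4×64 + 5×8 + 3 → 0o453 (octal)
0o453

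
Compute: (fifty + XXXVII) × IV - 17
Convert fifty (English words) → 50 (decimal)
Convert XXXVII (Roman numeral) → 10 + 10 + 10 + 5 + 1 + 1 = 37 (decimal)
Convert IV (Roman numeral) → 4 (decimal)
Expression in decimal: (50 + 37) × 4 - 17
Parentheses first: 50 + 37 = 87
Multiply: 87 × 4 = 348
Subtract: 348 - 17 = 331
331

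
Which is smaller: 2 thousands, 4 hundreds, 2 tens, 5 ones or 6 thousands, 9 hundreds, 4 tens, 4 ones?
Convert 2 thousands, 4 hundreds, 2 tens, 5 ones (place-value notation) → 2×1000 + 4×100 + 2×10 + 5 = 2425 (decimal)
Convert 6 thousands, 9 hundreds, 4 tens, 4 ones (place-value notation) → 6×1000 + 9×100 + 4×10 + 4 = 6944 (decimal)
Compare 2425 vs 6944: smaller = 2425
2425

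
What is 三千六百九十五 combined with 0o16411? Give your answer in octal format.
Convert 三千六百九十五 (Chinese numeral) → 3×1000 + 6×100 + 9×10 + 5 = 3695 (decimal)
Convert 0o16411 (octal) → 1×4096 + 6×512 + 4×64 + 1×8 + 1 = 7433 (decimal)
Compute 3695 + 7433 = 11128
Convert 11128 (decimal) → 11128 = 2×4096 + 5×512 + 5×64 + 7×8 → 0o25570 (octal)
0o25570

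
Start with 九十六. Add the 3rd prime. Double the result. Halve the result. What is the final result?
Convert 九十六 (Chinese numeral) → 9×10 + 6 = 96 (decimal)
Start: 96
Convert the 3rd prime (prime index) → 5 (decimal)
96 + 5 = 101
101 × 2 = 202
202 ÷ 2 = 101
101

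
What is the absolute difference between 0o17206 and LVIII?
Convert 0o17206 (octal) → 1×4096 + 7×512 + 2×64 + 6 = 7814 (decimal)
Convert LVIII (Roman numeral) → 50 + 5 + 1 + 1 + 1 = 58 (decimal)
Compute |7814 - 58| = 7756
7756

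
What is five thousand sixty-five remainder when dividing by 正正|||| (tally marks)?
Convert five thousand sixty-five (English words) → 5×1000 + 65 = 5065 (decimal)
Convert 正正|||| (tally marks) → 5 + 5 + 4 = 14 (decimal)
Compute 5065 mod 14 = 11
11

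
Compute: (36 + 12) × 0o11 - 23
Convert 0o11 (octal) → 1×8 + 1 = 9 (decimal)
Expression in decimal: (36 + 12) × 9 - 23
Parentheses first: 36 + 12 = 48
Multiply: 48 × 9 = 432
Subtract: 432 - 23 = 409
409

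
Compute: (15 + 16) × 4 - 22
Parentheses first: 15 + 16 = 31
Multiply: 31 × 4 = 124
Subtract: 124 - 22 = 102
102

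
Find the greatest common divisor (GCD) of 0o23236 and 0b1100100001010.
Convert 0o23236 (octal) → 2×4096 + 3×512 + 2×64 + 3×8 + 6 = 9886 (decimal)
Convert 0b1100100001010 (binary) → 4096 + 2048 + 256 + 8 + 2 = 6410 (decimal)
Compute gcd(9886, 6410) = 2
2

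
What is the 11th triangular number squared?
The 11th triangular number = 11×12/2 = 66
Compute 66² = 66 × 66 = 4356
4356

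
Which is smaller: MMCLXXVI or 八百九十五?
Convert MMCLXXVI (Roman numeral) → 1000 + 1000 + 100 + 50 + 10 + 10 + 5 + 1 = 2176 (decimal)
Convert 八百九十五 (Chinese numeral) → 8×100 + 9×10 + 5 = 895 (decimal)
Compare 2176 vs 895: smaller = 895
895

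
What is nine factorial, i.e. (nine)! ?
Convert nine (English words) → 9 (decimal)
Compute 9! = 362880
362880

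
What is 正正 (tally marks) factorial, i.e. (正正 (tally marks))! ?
Convert 正正 (tally marks) → 5 + 5 = 10 (decimal)
Compute 10! = 3628800
3628800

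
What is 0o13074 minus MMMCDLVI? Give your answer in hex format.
Convert 0o13074 (octal) → 1×4096 + 3×512 + 7×8 + 4 = 5692 (decimal)
Convert MMMCDLVI (Roman numeral) → 1000 + 1000 + 1000 + 400 + 50 + 5 + 1 = 3456 (decimal)
Compute 5692 - 3456 = 2236
Convert 2236 (decimal) → 2236 = 8×256 + 11×16 + 12 → 0x8BC (hexadecimal)
0x8BC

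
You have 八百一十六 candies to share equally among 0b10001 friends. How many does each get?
Convert 八百一十六 (Chinese numeral) → 8×100 + 1×10 + 6 = 816 (decimal)
Convert 0b10001 (binary) → 16 + 1 = 17 (decimal)
Compute 816 ÷ 17 = 48
48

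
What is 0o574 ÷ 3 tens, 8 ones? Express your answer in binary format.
Convert 0o574 (octal) → 5×64 + 7×8 + 4 = 380 (decimal)
Convert 3 tens, 8 ones (place-value notation) → 3×10 + 8 = 38 (decimal)
Compute 380 ÷ 38 = 10
Convert 10 (decimal) → 10 = 8 + 2 → 0b1010 (binary)
0b1010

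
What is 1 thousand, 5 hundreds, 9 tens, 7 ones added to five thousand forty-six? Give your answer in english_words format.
Convert 1 thousand, 5 hundreds, 9 tens, 7 ones (place-value notation) → 1×1000 + 5×100 + 9×10 + 7 = 1597 (decimal)
Convert five thousand forty-six (English words) → 5×1000 + 46 = 5046 (decimal)
Compute 1597 + 5046 = 6643
Convert 6643 (decimal) → 6643 = 6×1000 + 6×100 + 43 → six thousand six hundred forty-three (English words)
six thousand six hundred forty-three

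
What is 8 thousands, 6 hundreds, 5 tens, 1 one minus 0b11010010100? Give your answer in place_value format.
Convert 8 thousands, 6 hundreds, 5 tens, 1 one (place-value notation) → 8×1000 + 6×100 + 5×10 + 1 = 8651 (decimal)
Convert 0b11010010100 (binary) → 1024 + 512 + 128 + 16 + 4 = 1684 (decimal)
Compute 8651 - 1684 = 6967
Convert 6967 (decimal) → 6967 = 6×1000 + 9×100 + 6×10 + 7 → 6 thousands, 9 hundreds, 6 tens, 7 ones (place-value notation)
6 thousands, 9 hundreds, 6 tens, 7 ones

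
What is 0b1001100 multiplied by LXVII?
Convert 0b1001100 (binary) → 64 + 8 + 4 = 76 (decimal)
Convert LXVII (Roman numeral) → 50 + 10 + 5 + 1 + 1 = 67 (decimal)
Compute 76 × 67 = 5092
5092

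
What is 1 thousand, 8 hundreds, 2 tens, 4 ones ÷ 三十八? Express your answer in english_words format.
Convert 1 thousand, 8 hundreds, 2 tens, 4 ones (place-value notation) → 1×1000 + 8×100 + 2×10 + 4 = 1824 (decimal)
Convert 三十八 (Chinese numeral) → 3×10 + 8 = 38 (decimal)
Compute 1824 ÷ 38 = 48
Convert 48 (decimal) → forty-eight (English words)
forty-eight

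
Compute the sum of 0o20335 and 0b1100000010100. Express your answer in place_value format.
Convert 0o20335 (octal) → 2×4096 + 3×64 + 3×8 + 5 = 8413 (decimal)
Convert 0b1100000010100 (binary) → 4096 + 2048 + 16 + 4 = 6164 (decimal)
Compute 8413 + 6164 = 14577
Convert 14577 (decimal) → 14577 = 14×1000 + 5×100 + 7×10 + 7 → 14 thousands, 5 hundreds, 7 tens, 7 ones (place-value notation)
14 thousands, 5 hundreds, 7 tens, 7 ones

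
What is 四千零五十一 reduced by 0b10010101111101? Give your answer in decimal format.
Convert 四千零五十一 (Chinese numeral) → 4×1000 + 5×10 + 1 = 4051 (decimal)
Convert 0b10010101111101 (binary) → 8192 + 1024 + 256 + 64 + 32 + 16 + 8 + 4 + 1 = 9597 (decimal)
Compute 4051 - 9597 = -5546
-5546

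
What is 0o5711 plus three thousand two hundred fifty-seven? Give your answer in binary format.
Convert 0o5711 (octal) → 5×512 + 7×64 + 1×8 + 1 = 3017 (decimal)
Convert three thousand two hundred fifty-seven (English words) → 3×1000 + 2×100 + 57 = 3257 (decimal)
Compute 3017 + 3257 = 6274
Convert 6274 (decimal) → 6274 = 4096 + 2048 + 128 + 2 → 0b1100010000010 (binary)
0b1100010000010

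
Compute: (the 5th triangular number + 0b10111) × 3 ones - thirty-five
Convert the 5th triangular number (triangular index) → 5×6/2 = 15 (decimal)
Convert 0b10111 (binary) → 16 + 4 + 2 + 1 = 23 (decimal)
Convert 3 ones (place-value notation) → 3 (decimal)
Convert thirty-five (English words) → 35 (decimal)
Expression in decimal: (15 + 23) × 3 - 35
Parentheses first: 15 + 23 = 38
Multiply: 38 × 3 = 114
Subtract: 114 - 35 = 79
79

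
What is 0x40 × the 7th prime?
Convert 0x40 (hexadecimal) → 4×16 = 64 (decimal)
Convert the 7th prime (prime index) → 17 (decimal)
Compute 64 × 17 = 1088
1088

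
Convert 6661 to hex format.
Convert 6661 (decimal) → 6661 = 1×4096 + 10×256 + 5 → 0x1A05 (hexadecimal)
0x1A05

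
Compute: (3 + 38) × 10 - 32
Parentheses first: 3 + 38 = 41
Multiply: 41 × 10 = 410
Subtract: 410 - 32 = 378
378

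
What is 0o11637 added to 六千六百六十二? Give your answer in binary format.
Convert 0o11637 (octal) → 1×4096 + 1×512 + 6×64 + 3×8 + 7 = 5023 (decimal)
Convert 六千六百六十二 (Chinese numeral) → 6×1000 + 6×100 + 6×10 + 2 = 6662 (decimal)
Compute 5023 + 6662 = 11685
Convert 11685 (decimal) → 11685 = 8192 + 2048 + 1024 + 256 + 128 + 32 + 4 + 1 → 0b10110110100101 (binary)
0b10110110100101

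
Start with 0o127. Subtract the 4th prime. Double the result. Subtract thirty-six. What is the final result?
Convert 0o127 (octal) → 1×64 + 2×8 + 7 = 87 (decimal)
Start: 87
Convert the 4th prime (prime index) → 7 (decimal)
87 - 7 = 80
80 × 2 = 160
Convert thirty-six (English words) → 36 (decimal)
160 - 36 = 124
124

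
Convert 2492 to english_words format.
Convert 2492 (decimal) → 2492 = 2×1000 + 4×100 + 92 → two thousand four hundred ninety-two (English words)
two thousand four hundred ninety-two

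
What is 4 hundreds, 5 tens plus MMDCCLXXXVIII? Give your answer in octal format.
Convert 4 hundreds, 5 tens (place-value notation) → 4×100 + 5×10 = 450 (decimal)
Convert MMDCCLXXXVIII (Roman numeral) → 1000 + 1000 + 500 + 100 + 100 + 50 + 10 + 10 + 10 + 5 + 1 + 1 + 1 = 2788 (decimal)
Compute 450 + 2788 = 3238
Convert 3238 (decimal) → 3238 = 6×512 + 2×64 + 4×8 + 6 → 0o6246 (octal)
0o6246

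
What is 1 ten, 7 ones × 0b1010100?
Convert 1 ten, 7 ones (place-value notation) → 1×10 + 7 = 17 (decimal)
Convert 0b1010100 (binary) → 64 + 16 + 4 = 84 (decimal)
Compute 17 × 84 = 1428
1428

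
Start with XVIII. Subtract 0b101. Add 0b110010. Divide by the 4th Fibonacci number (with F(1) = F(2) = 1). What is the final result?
Convert XVIII (Roman numeral) → 10 + 5 + 1 + 1 + 1 = 18 (decimal)
Start: 18
Convert 0b101 (binary) → 4 + 1 = 5 (decimal)
18 - 5 = 13
Convert 0b110010 (binary) → 32 + 16 + 2 = 50 (decimal)
13 + 50 = 63
Convert the 4th Fibonacci number (with F(1) = F(2) = 1) (Fibonacci index) → 1, 1, 2, 3 → 3 (decimal)
63 ÷ 3 = 21
21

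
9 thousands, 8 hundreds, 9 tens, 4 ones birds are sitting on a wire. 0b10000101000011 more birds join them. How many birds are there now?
Convert 9 thousands, 8 hundreds, 9 tens, 4 ones (place-value notation) → 9×1000 + 8×100 + 9×10 + 4 = 9894 (decimal)
Convert 0b10000101000011 (binary) → 8192 + 256 + 64 + 2 + 1 = 8515 (decimal)
Compute 9894 + 8515 = 18409
18409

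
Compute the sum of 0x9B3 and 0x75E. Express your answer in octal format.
Convert 0x9B3 (hexadecimal) → 9×256 + 11×16 + 3 = 2483 (decimal)
Convert 0x75E (hexadecimal) → 7×256 + 5×16 + 14 = 1886 (decimal)
Compute 2483 + 1886 = 4369
Convert 4369 (decimal) → 4369 = 1×4096 + 4×64 + 2×8 + 1 → 0o10421 (octal)
0o10421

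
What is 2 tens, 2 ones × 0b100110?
Convert 2 tens, 2 ones (place-value notation) → 2×10 + 2 = 22 (decimal)
Convert 0b100110 (binary) → 32 + 4 + 2 = 38 (decimal)
Compute 22 × 38 = 836
836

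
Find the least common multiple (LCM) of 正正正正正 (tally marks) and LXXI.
Convert 正正正正正 (tally marks) → 5 + 5 + 5 + 5 + 5 = 25 (decimal)
Convert LXXI (Roman numeral) → 50 + 10 + 10 + 1 = 71 (decimal)
Compute lcm(25, 71) = 1775
1775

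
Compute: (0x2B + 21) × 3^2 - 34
Convert 0x2B (hexadecimal) → 2×16 + 11 = 43 (decimal)
Convert 3^2 (power) → 9 (decimal)
Expression in decimal: (43 + 21) × 9 - 34
Parentheses first: 43 + 21 = 64
Multiply: 64 × 9 = 576
Subtract: 576 - 34 = 542
542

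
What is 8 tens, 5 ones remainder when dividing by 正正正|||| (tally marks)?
Convert 8 tens, 5 ones (place-value notation) → 8×10 + 5 = 85 (decimal)
Convert 正正正|||| (tally marks) → 5 + 5 + 5 + 4 = 19 (decimal)
Compute 85 mod 19 = 9
9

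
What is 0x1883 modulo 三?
Convert 0x1883 (hexadecimal) → 1×4096 + 8×256 + 8×16 + 3 = 6275 (decimal)
Convert 三 (Chinese numeral) → 3 (decimal)
Compute 6275 mod 3 = 2
2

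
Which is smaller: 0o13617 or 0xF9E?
Convert 0o13617 (octal) → 1×4096 + 3×512 + 6×64 + 1×8 + 7 = 6031 (decimal)
Convert 0xF9E (hexadecimal) → 15×256 + 9×16 + 14 = 3998 (decimal)
Compare 6031 vs 3998: smaller = 3998
3998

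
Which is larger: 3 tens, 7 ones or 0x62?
Convert 3 tens, 7 ones (place-value notation) → 3×10 + 7 = 37 (decimal)
Convert 0x62 (hexadecimal) → 6×16 + 2 = 98 (decimal)
Compare 37 vs 98: larger = 98
98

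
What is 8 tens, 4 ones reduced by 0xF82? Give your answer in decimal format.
Convert 8 tens, 4 ones (place-value notation) → 8×10 + 4 = 84 (decimal)
Convert 0xF82 (hexadecimal) → 15×256 + 8×16 + 2 = 3970 (decimal)
Compute 84 - 3970 = -3886
-3886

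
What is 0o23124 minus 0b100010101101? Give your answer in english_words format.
Convert 0o23124 (octal) → 2×4096 + 3×512 + 1×64 + 2×8 + 4 = 9812 (decimal)
Convert 0b100010101101 (binary) → 2048 + 128 + 32 + 8 + 4 + 1 = 2221 (decimal)
Compute 9812 - 2221 = 7591
Convert 7591 (decimal) → 7591 = 7×1000 + 5×100 + 91 → seven thousand five hundred ninety-one (English words)
seven thousand five hundred ninety-one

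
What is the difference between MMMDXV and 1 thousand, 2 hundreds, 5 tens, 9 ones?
Convert MMMDXV (Roman numeral) → 1000 + 1000 + 1000 + 500 + 10 + 5 = 3515 (decimal)
Convert 1 thousand, 2 hundreds, 5 tens, 9 ones (place-value notation) → 1×1000 + 2×100 + 5×10 + 9 = 1259 (decimal)
Difference: |3515 - 1259| = 2256
2256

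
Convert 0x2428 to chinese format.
Convert 0x2428 (hexadecimal) → 2×4096 + 4×256 + 2×16 + 8 = 9256 (decimal)
Convert 9256 (decimal) → 9256 = 9×1000 + 2×100 + 5×10 + 6 → 九千二百五十六 (Chinese numeral)
九千二百五十六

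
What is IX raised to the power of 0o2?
Convert IX (Roman numeral) → 9 (decimal)
Convert 0o2 (octal) → 2 (decimal)
Compute 9 ^ 2 = 81
81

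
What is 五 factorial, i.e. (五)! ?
Convert 五 (Chinese numeral) → 5 (decimal)
Compute 5! = 120
120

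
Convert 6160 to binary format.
Convert 6160 (decimal) → 6160 = 4096 + 2048 + 16 → 0b1100000010000 (binary)
0b1100000010000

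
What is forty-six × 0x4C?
Convert forty-six (English words) → 46 (decimal)
Convert 0x4C (hexadecimal) → 4×16 + 12 = 76 (decimal)
Compute 46 × 76 = 3496
3496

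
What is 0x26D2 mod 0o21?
Convert 0x26D2 (hexadecimal) → 2×4096 + 6×256 + 13×16 + 2 = 9938 (decimal)
Convert 0o21 (octal) → 2×8 + 1 = 17 (decimal)
Compute 9938 mod 17 = 10
10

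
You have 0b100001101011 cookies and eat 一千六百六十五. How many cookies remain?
Convert 0b100001101011 (binary) → 2048 + 64 + 32 + 8 + 2 + 1 = 2155 (decimal)
Convert 一千六百六十五 (Chinese numeral) → 1×1000 + 6×100 + 6×10 + 5 = 1665 (decimal)
Compute 2155 - 1665 = 490
490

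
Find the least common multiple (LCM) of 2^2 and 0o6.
Convert 2^2 (power) → 4 (decimal)
Convert 0o6 (octal) → 6 (decimal)
Compute lcm(4, 6) = 12
12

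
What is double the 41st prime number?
The 41st prime number = 179
Compute 179 × 2 = 358
358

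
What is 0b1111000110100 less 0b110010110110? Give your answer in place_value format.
Convert 0b1111000110100 (binary) → 4096 + 2048 + 1024 + 512 + 32 + 16 + 4 = 7732 (decimal)
Convert 0b110010110110 (binary) → 2048 + 1024 + 128 + 32 + 16 + 4 + 2 = 3254 (decimal)
Compute 7732 - 3254 = 4478
Convert 4478 (decimal) → 4478 = 4×1000 + 4×100 + 7×10 + 8 → 4 thousands, 4 hundreds, 7 tens, 8 ones (place-value notation)
4 thousands, 4 hundreds, 7 tens, 8 ones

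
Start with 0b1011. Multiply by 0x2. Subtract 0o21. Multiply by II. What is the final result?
Convert 0b1011 (binary) → 8 + 2 + 1 = 11 (decimal)
Start: 11
Convert 0x2 (hexadecimal) → 2 (decimal)
11 × 2 = 22
Convert 0o21 (octal) → 2×8 + 1 = 17 (decimal)
22 - 17 = 5
Convert II (Roman numeral) → 1 + 1 = 2 (decimal)
5 × 2 = 10
10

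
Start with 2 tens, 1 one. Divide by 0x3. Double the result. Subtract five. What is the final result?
Convert 2 tens, 1 one (place-value notation) → 2×10 + 1 = 21 (decimal)
Start: 21
Convert 0x3 (hexadecimal) → 3 (decimal)
21 ÷ 3 = 7
7 × 2 = 14
Convert five (English words) → 5 (decimal)
14 - 5 = 9
9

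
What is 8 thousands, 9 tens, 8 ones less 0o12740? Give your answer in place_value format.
Convert 8 thousands, 9 tens, 8 ones (place-value notation) → 8×1000 + 9×10 + 8 = 8098 (decimal)
Convert 0o12740 (octal) → 1×4096 + 2×512 + 7×64 + 4×8 = 5600 (decimal)
Compute 8098 - 5600 = 2498
Convert 2498 (decimal) → 2498 = 2×1000 + 4×100 + 9×10 + 8 → 2 thousands, 4 hundreds, 9 tens, 8 ones (place-value notation)
2 thousands, 4 hundreds, 9 tens, 8 ones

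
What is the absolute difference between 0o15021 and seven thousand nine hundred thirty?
Convert 0o15021 (octal) → 1×4096 + 5×512 + 2×8 + 1 = 6673 (decimal)
Convert seven thousand nine hundred thirty (English words) → 7×1000 + 9×100 + 30 = 7930 (decimal)
Compute |6673 - 7930| = 1257
1257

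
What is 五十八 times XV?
Convert 五十八 (Chinese numeral) → 5×10 + 8 = 58 (decimal)
Convert XV (Roman numeral) → 10 + 5 = 15 (decimal)
Compute 58 × 15 = 870
870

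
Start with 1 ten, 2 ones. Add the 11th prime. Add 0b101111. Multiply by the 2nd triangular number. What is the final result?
Convert 1 ten, 2 ones (place-value notation) → 1×10 + 2 = 12 (decimal)
Start: 12
Convert the 11th prime (prime index) → 31 (decimal)
12 + 31 = 43
Convert 0b101111 (binary) → 32 + 8 + 4 + 2 + 1 = 47 (decimal)
43 + 47 = 90
Convert the 2nd triangular number (triangular index) → 2×3/2 = 3 (decimal)
90 × 3 = 270
270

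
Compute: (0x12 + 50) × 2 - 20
Convert 0x12 (hexadecimal) → 1×16 + 2 = 18 (decimal)
Expression in decimal: (18 + 50) × 2 - 20
Parentheses first: 18 + 50 = 68
Multiply: 68 × 2 = 136
Subtract: 136 - 20 = 116
116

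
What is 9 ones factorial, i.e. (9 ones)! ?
Convert 9 ones (place-value notation) → 9 (decimal)
Compute 9! = 362880
362880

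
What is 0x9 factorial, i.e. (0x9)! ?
Convert 0x9 (hexadecimal) → 9 (decimal)
Compute 9! = 362880
362880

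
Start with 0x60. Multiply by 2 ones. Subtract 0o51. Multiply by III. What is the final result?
Convert 0x60 (hexadecimal) → 6×16 = 96 (decimal)
Start: 96
Convert 2 ones (place-value notation) → 2 (decimal)
96 × 2 = 192
Convert 0o51 (octal) → 5×8 + 1 = 41 (decimal)
192 - 41 = 151
Convert III (Roman numeral) → 1 + 1 + 1 = 3 (decimal)
151 × 3 = 453
453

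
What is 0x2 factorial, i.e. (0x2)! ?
Convert 0x2 (hexadecimal) → 2 (decimal)
Compute 2! = 2
2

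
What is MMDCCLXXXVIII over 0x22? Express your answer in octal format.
Convert MMDCCLXXXVIII (Roman numeral) → 1000 + 1000 + 500 + 100 + 100 + 50 + 10 + 10 + 10 + 5 + 1 + 1 + 1 = 2788 (decimal)
Convert 0x22 (hexadecimal) → 2×16 + 2 = 34 (decimal)
Compute 2788 ÷ 34 = 82
Convert 82 (decimal) → 82 = 1×64 + 2×8 + 2 → 0o122 (octal)
0o122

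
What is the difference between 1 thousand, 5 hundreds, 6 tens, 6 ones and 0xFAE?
Convert 1 thousand, 5 hundreds, 6 tens, 6 ones (place-value notation) → 1×1000 + 5×100 + 6×10 + 6 = 1566 (decimal)
Convert 0xFAE (hexadecimal) → 15×256 + 10×16 + 14 = 4014 (decimal)
Difference: |1566 - 4014| = 2448
2448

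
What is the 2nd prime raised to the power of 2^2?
Convert the 2nd prime (prime index) → 3 (decimal)
Convert 2^2 (power) → 4 (decimal)
Compute 3 ^ 4 = 81
81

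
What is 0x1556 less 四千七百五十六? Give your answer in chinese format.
Convert 0x1556 (hexadecimal) → 1×4096 + 5×256 + 5×16 + 6 = 5462 (decimal)
Convert 四千七百五十六 (Chinese numeral) → 4×1000 + 7×100 + 5×10 + 6 = 4756 (decimal)
Compute 5462 - 4756 = 706
Convert 706 (decimal) → 706 = 7×100 + 6 → 七百零六 (Chinese numeral)
七百零六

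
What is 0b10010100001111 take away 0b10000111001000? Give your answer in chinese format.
Convert 0b10010100001111 (binary) → 8192 + 1024 + 256 + 8 + 4 + 2 + 1 = 9487 (decimal)
Convert 0b10000111001000 (binary) → 8192 + 256 + 128 + 64 + 8 = 8648 (decimal)
Compute 9487 - 8648 = 839
Convert 839 (decimal) → 839 = 8×100 + 3×10 + 9 → 八百三十九 (Chinese numeral)
八百三十九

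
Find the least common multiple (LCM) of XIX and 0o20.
Convert XIX (Roman numeral) → 10 + 9 = 19 (decimal)
Convert 0o20 (octal) → 2×8 = 16 (decimal)
Compute lcm(19, 16) = 304
304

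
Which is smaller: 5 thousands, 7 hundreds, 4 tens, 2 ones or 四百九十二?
Convert 5 thousands, 7 hundreds, 4 tens, 2 ones (place-value notation) → 5×1000 + 7×100 + 4×10 + 2 = 5742 (decimal)
Convert 四百九十二 (Chinese numeral) → 4×100 + 9×10 + 2 = 492 (decimal)
Compare 5742 vs 492: smaller = 492
492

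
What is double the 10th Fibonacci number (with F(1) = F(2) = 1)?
The 10th Fibonacci number (with F(1) = F(2) = 1): 1, 1, 2, 3, 5, 8, 13, 21, 34, 55 → 55
Compute 55 × 2 = 110
110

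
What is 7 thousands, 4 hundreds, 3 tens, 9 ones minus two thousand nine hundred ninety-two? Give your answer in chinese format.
Convert 7 thousands, 4 hundreds, 3 tens, 9 ones (place-value notation) → 7×1000 + 4×100 + 3×10 + 9 = 7439 (decimal)
Convert two thousand nine hundred ninety-two (English words) → 2×1000 + 9×100 + 92 = 2992 (decimal)
Compute 7439 - 2992 = 4447
Convert 4447 (decimal) → 4447 = 4×1000 + 4×100 + 4×10 + 7 → 四千四百四十七 (Chinese numeral)
四千四百四十七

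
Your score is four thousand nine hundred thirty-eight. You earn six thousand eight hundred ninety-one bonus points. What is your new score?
Convert four thousand nine hundred thirty-eight (English words) → 4×1000 + 9×100 + 38 = 4938 (decimal)
Convert six thousand eight hundred ninety-one (English words) → 6×1000 + 8×100 + 91 = 6891 (decimal)
Compute 4938 + 6891 = 11829
11829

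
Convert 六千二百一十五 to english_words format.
Convert 六千二百一十五 (Chinese numeral) → 6×1000 + 2×100 + 1×10 + 5 = 6215 (decimal)
Convert 6215 (decimal) → 6215 = 6×1000 + 2×100 + 15 → six thousand two hundred fifteen (English words)
six thousand two hundred fifteen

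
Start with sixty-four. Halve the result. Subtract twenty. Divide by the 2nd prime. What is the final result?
Convert sixty-four (English words) → 64 (decimal)
Start: 64
64 ÷ 2 = 32
Convert twenty (English words) → 20 (decimal)
32 - 20 = 12
Convert the 2nd prime (prime index) → 3 (decimal)
12 ÷ 3 = 4
4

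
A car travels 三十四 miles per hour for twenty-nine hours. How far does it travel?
Convert 三十四 (Chinese numeral) → 3×10 + 4 = 34 (decimal)
Convert twenty-nine (English words) → 29 (decimal)
Compute 34 × 29 = 986
986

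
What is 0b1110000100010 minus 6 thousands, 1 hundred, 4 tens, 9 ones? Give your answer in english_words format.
Convert 0b1110000100010 (binary) → 4096 + 2048 + 1024 + 32 + 2 = 7202 (decimal)
Convert 6 thousands, 1 hundred, 4 tens, 9 ones (place-value notation) → 6×1000 + 1×100 + 4×10 + 9 = 6149 (decimal)
Compute 7202 - 6149 = 1053
Convert 1053 (decimal) → 1053 = 1×1000 + 53 → one thousand fifty-three (English words)
one thousand fifty-three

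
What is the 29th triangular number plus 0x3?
The 29th triangular number = 29×30/2 = 435
Convert 0x3 (hexadecimal) → 3 (decimal)
Compute 435 + 3 = 438
438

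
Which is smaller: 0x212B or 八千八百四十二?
Convert 0x212B (hexadecimal) → 2×4096 + 1×256 + 2×16 + 11 = 8491 (decimal)
Convert 八千八百四十二 (Chinese numeral) → 8×1000 + 8×100 + 4×10 + 2 = 8842 (decimal)
Compare 8491 vs 8842: smaller = 8491
8491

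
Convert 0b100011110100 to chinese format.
Convert 0b100011110100 (binary) → 2048 + 128 + 64 + 32 + 16 + 4 = 2292 (decimal)
Convert 2292 (decimal) → 2292 = 2×1000 + 2×100 + 9×10 + 2 → 二千二百九十二 (Chinese numeral)
二千二百九十二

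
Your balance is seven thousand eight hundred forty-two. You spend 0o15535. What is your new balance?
Convert seven thousand eight hundred forty-two (English words) → 7×1000 + 8×100 + 42 = 7842 (decimal)
Convert 0o15535 (octal) → 1×4096 + 5×512 + 5×64 + 3×8 + 5 = 7005 (decimal)
Compute 7842 - 7005 = 837
837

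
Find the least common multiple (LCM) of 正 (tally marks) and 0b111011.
Convert 正 (tally marks) → 5 (decimal)
Convert 0b111011 (binary) → 32 + 16 + 8 + 2 + 1 = 59 (decimal)
Compute lcm(5, 59) = 295
295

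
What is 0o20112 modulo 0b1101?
Convert 0o20112 (octal) → 2×4096 + 1×64 + 1×8 + 2 = 8266 (decimal)
Convert 0b1101 (binary) → 8 + 4 + 1 = 13 (decimal)
Compute 8266 mod 13 = 11
11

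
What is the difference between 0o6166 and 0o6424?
Convert 0o6166 (octal) → 6×512 + 1×64 + 6×8 + 6 = 3190 (decimal)
Convert 0o6424 (octal) → 6×512 + 4×64 + 2×8 + 4 = 3348 (decimal)
Difference: |3190 - 3348| = 158
158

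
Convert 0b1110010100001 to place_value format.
Convert 0b1110010100001 (binary) → 4096 + 2048 + 1024 + 128 + 32 + 1 = 7329 (decimal)
Convert 7329 (decimal) → 7329 = 7×1000 + 3×100 + 2×10 + 9 → 7 thousands, 3 hundreds, 2 tens, 9 ones (place-value notation)
7 thousands, 3 hundreds, 2 tens, 9 ones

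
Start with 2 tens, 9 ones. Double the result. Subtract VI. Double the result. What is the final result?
Convert 2 tens, 9 ones (place-value notation) → 2×10 + 9 = 29 (decimal)
Start: 29
29 × 2 = 58
Convert VI (Roman numeral) → 5 + 1 = 6 (decimal)
58 - 6 = 52
52 × 2 = 104
104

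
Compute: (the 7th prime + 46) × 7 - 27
Convert the 7th prime (prime index) → 17 (decimal)
Expression in decimal: (17 + 46) × 7 - 27
Parentheses first: 17 + 46 = 63
Multiply: 63 × 7 = 441
Subtract: 441 - 27 = 414
414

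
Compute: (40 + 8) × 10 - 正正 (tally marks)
Convert 正正 (tally marks) → 5 + 5 = 10 (decimal)
Expression in decimal: (40 + 8) × 10 - 10
Parentheses first: 40 + 8 = 48
Multiply: 48 × 10 = 480
Subtract: 480 - 10 = 470
470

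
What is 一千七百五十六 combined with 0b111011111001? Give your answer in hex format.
Convert 一千七百五十六 (Chinese numeral) → 1×1000 + 7×100 + 5×10 + 6 = 1756 (decimal)
Convert 0b111011111001 (binary) → 2048 + 1024 + 512 + 128 + 64 + 32 + 16 + 8 + 1 = 3833 (decimal)
Compute 1756 + 3833 = 5589
Convert 5589 (decimal) → 5589 = 1×4096 + 5×256 + 13×16 + 5 → 0x15D5 (hexadecimal)
0x15D5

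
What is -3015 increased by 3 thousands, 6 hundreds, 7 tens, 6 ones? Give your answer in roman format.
Convert 3 thousands, 6 hundreds, 7 tens, 6 ones (place-value notation) → 3×1000 + 6×100 + 7×10 + 6 = 3676 (decimal)
Compute -3015 + 3676 = 661
Convert 661 (decimal) → 661 = 500 + 100 + 50 + 10 + 1 → DCLXI (Roman numeral)
DCLXI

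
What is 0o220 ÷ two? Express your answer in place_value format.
Convert 0o220 (octal) → 2×64 + 2×8 = 144 (decimal)
Convert two (English words) → 2 (decimal)
Compute 144 ÷ 2 = 72
Convert 72 (decimal) → 72 = 7×10 + 2 → 7 tens, 2 ones (place-value notation)
7 tens, 2 ones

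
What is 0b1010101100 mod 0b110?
Convert 0b1010101100 (binary) → 512 + 128 + 32 + 8 + 4 = 684 (decimal)
Convert 0b110 (binary) → 4 + 2 = 6 (decimal)
Compute 684 mod 6 = 0
0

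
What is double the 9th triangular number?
The 9th triangular number = 9×10/2 = 45
Compute 45 × 2 = 90
90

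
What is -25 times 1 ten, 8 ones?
Convert 1 ten, 8 ones (place-value notation) → 1×10 + 8 = 18 (decimal)
Compute -25 × 18 = -450
-450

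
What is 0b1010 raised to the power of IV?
Convert 0b1010 (binary) → 8 + 2 = 10 (decimal)
Convert IV (Roman numeral) → 4 (decimal)
Compute 10 ^ 4 = 10000
10000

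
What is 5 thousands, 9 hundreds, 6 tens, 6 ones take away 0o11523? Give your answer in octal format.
Convert 5 thousands, 9 hundreds, 6 tens, 6 ones (place-value notation) → 5×1000 + 9×100 + 6×10 + 6 = 5966 (decimal)
Convert 0o11523 (octal) → 1×4096 + 1×512 + 5×64 + 2×8 + 3 = 4947 (decimal)
Compute 5966 - 4947 = 1019
Convert 1019 (decimal) → 1019 = 1×512 + 7×64 + 7×8 + 3 → 0o1773 (octal)
0o1773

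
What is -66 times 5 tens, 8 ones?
Convert 5 tens, 8 ones (place-value notation) → 5×10 + 8 = 58 (decimal)
Compute -66 × 58 = -3828
-3828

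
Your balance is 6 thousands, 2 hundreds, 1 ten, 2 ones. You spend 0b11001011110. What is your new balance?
Convert 6 thousands, 2 hundreds, 1 ten, 2 ones (place-value notation) → 6×1000 + 2×100 + 1×10 + 2 = 6212 (decimal)
Convert 0b11001011110 (binary) → 1024 + 512 + 64 + 16 + 8 + 4 + 2 = 1630 (decimal)
Compute 6212 - 1630 = 4582
4582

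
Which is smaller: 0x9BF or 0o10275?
Convert 0x9BF (hexadecimal) → 9×256 + 11×16 + 15 = 2495 (decimal)
Convert 0o10275 (octal) → 1×4096 + 2×64 + 7×8 + 5 = 4285 (decimal)
Compare 2495 vs 4285: smaller = 2495
2495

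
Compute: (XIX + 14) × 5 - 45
Convert XIX (Roman numeral) → 10 + 9 = 19 (decimal)
Expression in decimal: (19 + 14) × 5 - 45
Parentheses first: 19 + 14 = 33
Multiply: 33 × 5 = 165
Subtract: 165 - 45 = 120
120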